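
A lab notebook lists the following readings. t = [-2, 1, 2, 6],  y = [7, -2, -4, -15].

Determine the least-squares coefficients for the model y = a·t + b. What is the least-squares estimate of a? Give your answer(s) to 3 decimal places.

a = -2.733

Compute the Gram sums: Σt·t = 45, Σt = 7, Σ1 = 4.
Moment sums: Σt·y = -114, Σy = -14.
Normal equations: [[45, 7]; [7, 4]]·[a, b]ᵀ = [-114, -14]ᵀ.
det = 45·4 − 7² = 131.
a = ((-114)·4 − 7·(-14))/131 = -358/131; b = (45·(-14) − 7·(-114))/131 = 168/131.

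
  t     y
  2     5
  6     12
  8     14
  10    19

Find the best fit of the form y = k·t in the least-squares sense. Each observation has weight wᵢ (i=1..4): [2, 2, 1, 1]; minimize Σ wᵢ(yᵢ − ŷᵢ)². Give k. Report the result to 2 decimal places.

With design matrix M, MᵀWM = [[244]] and MᵀWy = [466]ᵀ.
Hence k = 466 / 244 ≈ 1.90984.

k = 1.91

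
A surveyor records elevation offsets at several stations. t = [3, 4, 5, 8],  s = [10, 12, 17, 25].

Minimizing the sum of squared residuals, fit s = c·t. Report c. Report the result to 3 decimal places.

Forming AᵀA = [[114]] and Aᵀs = [363]ᵀ gives AᵀA·[c]ᵀ = Aᵀs.
c = 363/114 = 3.18421.

c = 3.184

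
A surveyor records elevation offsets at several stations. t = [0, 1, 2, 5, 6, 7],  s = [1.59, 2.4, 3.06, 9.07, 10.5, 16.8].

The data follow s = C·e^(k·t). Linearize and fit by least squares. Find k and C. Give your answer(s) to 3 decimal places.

k = 0.327, C = 1.640

Let Y = ln s. Fitting Y = k·t + ln C by least squares:
Σt = 21.0000, Σ(t)² = 115.0000, Σln s = 9.8353, Σt·ln s = 47.9951.
Equations: 115.0000·k + 21.0000·ln C = 47.9951;  21.0000·k + 6·ln C = 9.8353.
Δ = 115.0000·6 − (21.0000)² = 249.0000; k = (47.9951·6 − 21.0000·9.8353)/249.0000 = 0.32702, ln C = (115.0000·9.8353 − 21.0000·47.9951)/249.0000 = 0.49465, so C = exp(0.49465) = 1.63993.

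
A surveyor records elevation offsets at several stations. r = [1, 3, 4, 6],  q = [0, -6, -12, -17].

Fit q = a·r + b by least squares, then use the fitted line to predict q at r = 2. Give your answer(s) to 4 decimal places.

q̂ = -3.5000

AᵀA·[a, b]ᵀ = Aᵀq reads: 62·a + 14·b = -168;  14·a + 4·b = -35.
Eliminating b: 4·(row 1) − 14·(row 2) gives 52·a = 4·(-168) − 14·(-35) = -182, so a = -7/2.
Then b = ((-35) − 14·(-7/2))/4 = 7/2.
At r = 2: q̂ = (-7/2)·(2) + (7/2)·(1) = -7/2.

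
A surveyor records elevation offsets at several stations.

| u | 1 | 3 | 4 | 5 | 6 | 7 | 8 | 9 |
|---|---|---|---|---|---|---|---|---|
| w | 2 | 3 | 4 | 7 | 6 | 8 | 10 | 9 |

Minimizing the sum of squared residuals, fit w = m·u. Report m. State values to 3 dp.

m = 1.121

With design matrix A, AᵀA = [[281]] and Aᵀw = [315]ᵀ.
Hence m = 315 / 281 ≈ 1.121.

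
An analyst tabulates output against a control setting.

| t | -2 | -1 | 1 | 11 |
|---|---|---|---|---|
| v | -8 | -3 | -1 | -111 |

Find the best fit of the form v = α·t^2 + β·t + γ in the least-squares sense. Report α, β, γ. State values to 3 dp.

The normal system MᵀM·[α, β, γ]ᵀ = Mᵀv is [[14659, 1323, 127]; [1323, 127, 9]; [127, 9, 4]]·[α, β, γ]ᵀ = [-13467, -1203, -123]ᵀ.
Solving the 3×3 system (Gaussian elimination) gives α = -9994/9753, β = 4161/3251, γ = -10682/9753.

α = -1.025, β = 1.280, γ = -1.095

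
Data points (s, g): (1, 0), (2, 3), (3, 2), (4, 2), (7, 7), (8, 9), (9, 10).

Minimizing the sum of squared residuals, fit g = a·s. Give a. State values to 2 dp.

a = 1.03

With design matrix X, XᵀX = [[224]] and Xᵀg = [231]ᵀ.
a = 231/224 = 1.03125.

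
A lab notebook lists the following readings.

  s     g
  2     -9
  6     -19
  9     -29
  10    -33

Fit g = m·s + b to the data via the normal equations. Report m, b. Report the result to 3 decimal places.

The normal equations are: 221·m + 27·b = -723;  27·m + 4·b = -90.
(Σs·s = 221, Σs = 27, Σ1 = 4, Σs·g = -723, Σg = -90.)
Eliminating b: 4·(row 1) − 27·(row 2) gives 155·m = 4·(-723) − 27·(-90) = -462, so m = -462/155.
Then b = ((-90) − 27·(-462/155))/4 = -369/155.

m = -2.981, b = -2.381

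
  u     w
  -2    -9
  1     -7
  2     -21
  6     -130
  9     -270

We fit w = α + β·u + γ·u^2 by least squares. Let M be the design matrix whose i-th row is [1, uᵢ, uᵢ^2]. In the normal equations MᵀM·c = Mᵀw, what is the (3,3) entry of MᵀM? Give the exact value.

Row 3 ↔ basis u^2, column 3 ↔ basis u^2, so (MᵀM)_{3,3} = Σᵢ (u^2)·(u^2) = (4)·(4) + (1)·(1) + (4)·(4) + (36)·(36) + (81)·(81) = 7890.

7890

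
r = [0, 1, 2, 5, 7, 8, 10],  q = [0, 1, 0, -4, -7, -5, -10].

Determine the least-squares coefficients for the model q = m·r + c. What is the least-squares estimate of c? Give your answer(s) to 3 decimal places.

c = 1.289

Forming MᵀM = [[243, 33]; [33, 7]] and Mᵀq = [-208, -25]ᵀ gives MᵀM·[m, c]ᵀ = Mᵀq.
Determinant 243·7 − 33² = 612.
m = ((-208)·7 − 33·(-25))/612 = -631/612; c = (243·(-25) − 33·(-208))/612 = 263/204.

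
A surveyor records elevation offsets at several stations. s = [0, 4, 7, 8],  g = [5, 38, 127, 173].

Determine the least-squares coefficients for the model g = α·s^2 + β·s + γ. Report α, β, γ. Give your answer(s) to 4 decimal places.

Setting ∂/∂α … = 0 gives: 6753·α + 919·β + 129·γ = 17903;  919·α + 129·β + 19·γ = 2425;  129·α + 19·β + 4·γ = 343.
Solving the 3×3 system (Gaussian elimination) gives α = 535/167, β = -3994/835, γ = 4304/835.

α = 3.2036, β = -4.7832, γ = 5.1545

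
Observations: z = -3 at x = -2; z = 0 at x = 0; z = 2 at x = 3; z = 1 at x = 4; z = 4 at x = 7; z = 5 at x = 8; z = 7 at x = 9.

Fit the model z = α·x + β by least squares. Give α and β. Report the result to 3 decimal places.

α = 0.785, β = -0.965

Setting ∂/∂α … = 0 gives: 223·α + 29·β = 147;  29·α + 7·β = 16.
(Σx·x = 223, Σx = 29, Σ1 = 7, Σx·z = 147, Σz = 16.)
Determinant 223·7 − 29² = 720.
α = (147·7 − 29·16)/720 = 113/144; β = (223·16 − 29·147)/720 = -139/144.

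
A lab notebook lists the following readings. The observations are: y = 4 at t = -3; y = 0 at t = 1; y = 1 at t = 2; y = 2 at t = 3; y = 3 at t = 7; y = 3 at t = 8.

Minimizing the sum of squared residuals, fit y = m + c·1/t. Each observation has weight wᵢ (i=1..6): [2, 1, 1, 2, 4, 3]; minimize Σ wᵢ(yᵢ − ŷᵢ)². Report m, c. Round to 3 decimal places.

m = 3.222, c = -3.224

The normal equations are: 13·m + (137/56)·c = 34;  (137/56)·m + (51451/28224)·c = 337/168.
Δ = 13·(51451/28224) − (137/56)² = 249971/14112.
m = (34·(51451/28224) − (137/56)·(337/168))/(249971/14112) = 1610827/499942; c = (13·(337/168) − (137/56)·34)/(249971/14112) = -805812/249971.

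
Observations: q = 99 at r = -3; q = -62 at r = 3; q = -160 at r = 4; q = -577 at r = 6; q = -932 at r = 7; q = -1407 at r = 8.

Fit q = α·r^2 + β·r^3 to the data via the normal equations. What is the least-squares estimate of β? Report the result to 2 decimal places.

Forming XᵀX = [[8211, 58375]; [58375, 432003]] and Xᵀq = [-158715, -1179279]ᵀ gives XᵀX·[α, β]ᵀ = Xᵀq.
det = 8211·432003 − 58375² = 139536008.
α = ((-158715)·432003 − 58375·(-1179279))/139536008 = 34381935/17442001; β = (8211·(-1179279) − 58375·(-158715))/139536008 = -52258968/17442001.

β = -3.00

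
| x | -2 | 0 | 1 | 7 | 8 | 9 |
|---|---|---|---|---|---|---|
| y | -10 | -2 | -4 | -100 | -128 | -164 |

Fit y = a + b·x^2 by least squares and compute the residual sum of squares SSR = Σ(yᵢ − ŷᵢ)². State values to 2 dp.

SSR = 2.75

Entries of MᵀM: Σ1 = 6, Σx^2 = 199, Σx^2·x^2 = 13075.
Moment sums: Σy = -408, Σx^2·y = -26420.
MᵀM·[a, b]ᵀ = Mᵀy becomes [[6, 199]; [199, 13075]]·[a, b]ᵀ = [-408, -26420]ᵀ.
Determinant 6·13075 − 199² = 38849.
a = ((-408)·13075 − 199·(-26420))/38849 = -77020/38849; b = (6·(-26420) − 199·(-408))/38849 = -77328/38849.
Residuals: -2158/38849, -678/38849, -1048/38849, -18808/38849, 53340/38849, -30648/38849; SSR = 106680/38849.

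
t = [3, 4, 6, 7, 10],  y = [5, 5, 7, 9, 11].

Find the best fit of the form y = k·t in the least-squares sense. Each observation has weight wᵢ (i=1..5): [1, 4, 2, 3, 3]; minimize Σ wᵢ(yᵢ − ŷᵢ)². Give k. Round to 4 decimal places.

k = 1.1791

Forming AᵀWA = [[592]] and AᵀWy = [698]ᵀ gives AᵀWA·[k]ᵀ = AᵀWy.
k = 698/592 = 1.17905.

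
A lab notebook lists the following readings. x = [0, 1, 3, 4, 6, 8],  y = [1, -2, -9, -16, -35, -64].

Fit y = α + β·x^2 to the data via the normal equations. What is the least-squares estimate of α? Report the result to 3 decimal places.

Sums needed: Σ1 = 6, Σx^2 = 126, Σx^2·x^2 = 5730.
And Σy = -125, Σx^2·y = -5695.
Normal equations: [[6, 126]; [126, 5730]]·[α, β]ᵀ = [-125, -5695]ᵀ.
det = 6·5730 − 126² = 18504.
α = ((-125)·5730 − 126·(-5695))/18504 = 55/771; β = (6·(-5695) − 126·(-125))/18504 = -1535/1542.

α = 0.071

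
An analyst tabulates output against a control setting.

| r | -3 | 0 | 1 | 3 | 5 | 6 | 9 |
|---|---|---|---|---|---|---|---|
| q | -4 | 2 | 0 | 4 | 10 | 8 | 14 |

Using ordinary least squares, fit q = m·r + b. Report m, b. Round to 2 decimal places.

Forming AᵀA = [[161, 21]; [21, 7]] and Aᵀq = [248, 34]ᵀ gives AᵀA·[m, b]ᵀ = Aᵀq.
Determinant 161·7 − 21² = 686.
m = (248·7 − 21·34)/686 = 73/49; b = (161·34 − 21·248)/686 = 19/49.

m = 1.49, b = 0.39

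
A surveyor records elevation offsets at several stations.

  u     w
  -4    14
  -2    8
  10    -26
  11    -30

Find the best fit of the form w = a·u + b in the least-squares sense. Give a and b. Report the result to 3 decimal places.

a = -2.893, b = 2.349

Forming XᵀX = [[241, 15]; [15, 4]] and Xᵀw = [-662, -34]ᵀ gives XᵀX·[a, b]ᵀ = Xᵀw.
Δ = 241·4 − 15² = 739.
a = ((-662)·4 − 15·(-34))/739 = -2138/739; b = (241·(-34) − 15·(-662))/739 = 1736/739.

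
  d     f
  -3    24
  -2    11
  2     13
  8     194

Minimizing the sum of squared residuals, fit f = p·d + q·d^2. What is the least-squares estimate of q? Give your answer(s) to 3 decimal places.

q = 2.944

From the data, Σd·d = 81, Σd·d^2 = 485, Σd^2·d^2 = 4209.
Moment sums: Σd·f = 1484, Σd^2·f = 12728.
Normal equations: [[81, 485]; [485, 4209]]·[p, q]ᵀ = [1484, 12728]ᵀ.
Determinant 81·4209 − 485² = 105704.
p = (1484·4209 − 485·12728)/105704 = 18269/26426; q = (81·12728 − 485·1484)/105704 = 77807/26426.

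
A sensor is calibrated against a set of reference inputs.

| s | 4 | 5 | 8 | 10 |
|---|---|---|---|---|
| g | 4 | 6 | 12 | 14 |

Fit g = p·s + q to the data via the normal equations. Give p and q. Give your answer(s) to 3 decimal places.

p = 1.714, q = -2.571

MᵀM·[p, q]ᵀ = Mᵀg reads: 205·p + 27·q = 282;  27·p + 4·q = 36.
(Σs·s = 205, Σs = 27, Σ1 = 4, Σs·g = 282, Σg = 36.)
Eliminating q: 4·(row 1) − 27·(row 2) gives 91·p = 4·282 − 27·36 = 156, so p = 12/7.
Then q = (36 − 27·(12/7))/4 = -18/7.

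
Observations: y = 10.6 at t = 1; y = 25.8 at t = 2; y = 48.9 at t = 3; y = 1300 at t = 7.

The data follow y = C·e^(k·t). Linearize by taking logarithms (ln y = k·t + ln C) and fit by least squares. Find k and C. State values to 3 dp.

Taking logs, ln y = k·t + ln C, so regress ln y on t.
Σt = 13.0000, Σ(t)² = 63.0000, Σln y = 16.6711, Σt·ln y = 70.7218.
Normal system: [[63.0000, 13.0000]; [13.0000, 4]]·[k, ln C]ᵀ = [70.7218, 16.6711]ᵀ.
Solving (det = 83.0000): k = 0.79714, ln C = 1.57708, so C = exp(1.57708) = 4.84081.

k = 0.797, C = 4.841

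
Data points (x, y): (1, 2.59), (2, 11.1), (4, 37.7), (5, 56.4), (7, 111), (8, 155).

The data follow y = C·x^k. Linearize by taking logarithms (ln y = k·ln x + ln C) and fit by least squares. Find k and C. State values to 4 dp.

Linearized form: ln y = k·ln x + ln C. From the 6 transformed points,
Σln x = 7.7142, Σ(ln x)² = 13.1032, Σln y = 20.7737, Σln x·ln y = 32.8420.
Normal system: [[13.1032, 7.7142]; [7.7142, 6]]·[k, ln C]ᵀ = [32.8420, 20.7737]ᵀ.
Slope k = (n·Σln x·ln y − Σln x·Σln y)/(n·Σ(ln x)² − (Σln x)²) = (6·32.8420 − 7.7142·20.7737)/19.1098 = 1.92565; ln C = (Σln y − k·Σln x)/n = 0.98646, so C = exp(0.98646) = 2.68173.

k = 1.9257, C = 2.6817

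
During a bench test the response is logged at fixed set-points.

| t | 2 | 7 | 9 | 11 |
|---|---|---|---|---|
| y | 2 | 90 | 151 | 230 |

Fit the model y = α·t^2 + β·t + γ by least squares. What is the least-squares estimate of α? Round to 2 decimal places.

α = 1.95

AᵀA·[α, β, γ]ᵀ = Aᵀy reads: 23619·α + 2411·β + 255·γ = 44479;  2411·α + 255·β + 29·γ = 4523;  255·α + 29·β + 4·γ = 473.
Row-reducing yields α = 13047/6679, β = -682/6679, γ = -37010/6679.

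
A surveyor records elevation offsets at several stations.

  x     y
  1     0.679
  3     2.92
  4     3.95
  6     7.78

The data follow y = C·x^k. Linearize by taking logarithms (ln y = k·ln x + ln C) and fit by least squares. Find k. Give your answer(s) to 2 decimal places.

Let Y = ln y. Fitting Y = k·ln x + ln C by least squares:
Σln x = 4.2767, Σ(ln x)² = 6.3392, Σln y = 4.1097, Σln x·ln y = 6.7575.
Equations: 6.3392·k + 4.2767·ln C = 6.7575;  4.2767·k + 4·ln C = 4.1097.
Solving (det = 7.0668): k = 1.33784, ln C = -0.40294.

k = 1.34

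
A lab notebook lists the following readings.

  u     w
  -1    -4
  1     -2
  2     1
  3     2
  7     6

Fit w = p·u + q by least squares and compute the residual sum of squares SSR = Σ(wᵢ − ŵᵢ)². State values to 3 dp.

AᵀA·[p, q]ᵀ = Aᵀw reads: 64·p + 12·q = 52;  12·p + 5·q = 3.
(Σu·u = 64, Σu = 12, Σ1 = 5, Σu·w = 52, Σw = 3.)
Determinant 64·5 − 12² = 176.
p = (52·5 − 12·3)/176 = 14/11; q = (64·3 − 12·52)/176 = -27/11.
Residuals: -3/11, -9/11, 10/11, 7/11, -5/11; SSR = 24/11.

SSR = 2.182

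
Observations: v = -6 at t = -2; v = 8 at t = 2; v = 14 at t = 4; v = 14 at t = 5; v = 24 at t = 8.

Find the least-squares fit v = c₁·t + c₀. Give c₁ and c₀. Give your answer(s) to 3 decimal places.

c₁ = 2.942, c₀ = 0.797

Compute the Gram sums: Σt·t = 113, Σt = 17, Σ1 = 5.
Moment sums: Σt·v = 346, Σv = 54.
Determinant 113·5 − 17² = 276.
c₁ = (346·5 − 17·54)/276 = 203/69; c₀ = (113·54 − 17·346)/276 = 55/69.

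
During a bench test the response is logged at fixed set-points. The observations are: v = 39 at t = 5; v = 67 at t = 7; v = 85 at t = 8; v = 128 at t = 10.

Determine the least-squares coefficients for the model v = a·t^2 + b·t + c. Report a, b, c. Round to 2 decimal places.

a = 1.25, b = -0.94, c = 12.44

AᵀA·[a, b, c]ᵀ = Aᵀv reads: 17122·a + 1980·b + 238·c = 22498;  1980·a + 238·b + 30·c = 2624;  238·a + 30·b + 4·c = 319.
(Σt^2·t^2 = 17122, Σt^2·t = 1980, Σt^2 = 238, Σt·t = 238, Σt = 30, Σ1 = 4, Σt^2·v = 22498, Σt·v = 2624, Σv = 319.)
Inverting the 3×3 Gram matrix, [a, b, c]ᵀ = [5/4, -49/52, 647/52]ᵀ.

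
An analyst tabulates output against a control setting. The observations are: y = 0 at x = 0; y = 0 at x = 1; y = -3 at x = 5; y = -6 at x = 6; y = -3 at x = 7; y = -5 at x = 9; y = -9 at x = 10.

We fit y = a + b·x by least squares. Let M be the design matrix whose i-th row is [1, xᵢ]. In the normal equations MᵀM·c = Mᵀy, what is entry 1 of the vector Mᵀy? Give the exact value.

-26

Entry 1 ↔ basis 1, so (Mᵀy)_{1} = Σᵢ yᵢ = (1)·(0) + (1)·(0) + (1)·(-3) + (1)·(-6) + (1)·(-3) + (1)·(-5) + (1)·(-9) = -26.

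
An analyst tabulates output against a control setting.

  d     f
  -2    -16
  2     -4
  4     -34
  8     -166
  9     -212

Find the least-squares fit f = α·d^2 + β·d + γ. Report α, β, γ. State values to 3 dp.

XᵀX·[α, β, γ]ᵀ = Xᵀf reads: 10945·α + 1305·β + 169·γ = -28420;  1305·α + 169·β + 21·γ = -3348;  169·α + 21·β + 5·γ = -432.
Row-reducing yields α = -63665/21421, β = 2013/691, γ = 39010/21421.

α = -2.972, β = 2.913, γ = 1.821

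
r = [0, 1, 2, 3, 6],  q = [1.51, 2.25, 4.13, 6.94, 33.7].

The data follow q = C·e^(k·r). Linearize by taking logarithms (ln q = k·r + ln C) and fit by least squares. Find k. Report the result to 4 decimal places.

k = 0.5252

Let Y = ln q. Fitting Y = k·r + ln C by least squares:
Σr = 12.0000, Σ(r)² = 50.0000, Σln q = 8.0961, Σr·ln q = 30.5644.
Equations: 50.0000·k + 12.0000·ln C = 30.5644;  12.0000·k + 5·ln C = 8.0961.
Slope k = (n·Σr·ln q − Σr·Σln q)/(n·Σ(r)² − (Σr)²) = (5·30.5644 − 12.0000·8.0961)/106.0000 = 0.52517; ln C = (Σln q − k·Σr)/n = 0.35880.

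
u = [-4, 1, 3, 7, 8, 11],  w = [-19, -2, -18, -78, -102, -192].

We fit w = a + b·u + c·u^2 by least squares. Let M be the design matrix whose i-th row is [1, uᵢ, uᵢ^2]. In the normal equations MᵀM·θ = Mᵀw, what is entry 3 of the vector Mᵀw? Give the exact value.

-34050

Entry 3 ↔ basis u^2, so (Mᵀw)_{3} = Σᵢ (u^2)·wᵢ = (16)·(-19) + (1)·(-2) + (9)·(-18) + (49)·(-78) + (64)·(-102) + (121)·(-192) = -34050.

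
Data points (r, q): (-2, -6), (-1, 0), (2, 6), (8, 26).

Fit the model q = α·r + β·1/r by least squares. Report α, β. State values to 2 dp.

α = 3.32, β = -2.67

Compute the Gram sums: Σr·r = 73, Σr·1/r = 4, Σ1/r·1/r = 97/64.
Right-hand side: Σr·q = 232, Σ1/r·q = 37/4.
Determinant 73·(97/64) − 4² = 6057/64.
α = (232·(97/64) − 4·(37/4))/(6057/64) = 6712/2019; β = (73·(37/4) − 4·232)/(6057/64) = -5392/2019.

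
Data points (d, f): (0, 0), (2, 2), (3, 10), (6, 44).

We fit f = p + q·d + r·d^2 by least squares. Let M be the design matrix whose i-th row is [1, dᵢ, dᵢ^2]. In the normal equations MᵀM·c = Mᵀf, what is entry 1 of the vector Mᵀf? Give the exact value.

56

Entry 1 ↔ basis 1, so (Mᵀf)_{1} = Σᵢ fᵢ = (1)·(0) + (1)·(2) + (1)·(10) + (1)·(44) = 56.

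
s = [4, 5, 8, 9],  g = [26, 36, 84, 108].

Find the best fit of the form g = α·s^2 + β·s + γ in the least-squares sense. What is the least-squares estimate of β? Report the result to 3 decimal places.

Entries of XᵀX: Σs^2·s^2 = 11538, Σs^2·s = 1430, Σs^2 = 186, Σs·s = 186, Σs = 26, Σ1 = 4.
And Σs^2·g = 15440, Σs·g = 1928, Σg = 254.
Normal equations: [[11538, 1430, 186]; [1430, 186, 26]; [186, 26, 4]]·[α, β, γ]ᵀ = [15440, 1928, 254]ᵀ.
Row-reducing yields α = 7/4, β = -439/68, γ = 819/34.

β = -6.456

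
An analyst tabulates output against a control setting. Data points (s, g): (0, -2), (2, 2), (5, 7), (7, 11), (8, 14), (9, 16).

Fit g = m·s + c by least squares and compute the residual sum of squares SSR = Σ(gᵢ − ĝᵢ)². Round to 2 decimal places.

SSR = 1.29

Sums needed: Σs·s = 223, Σs = 31, Σ1 = 6.
Right-hand side: Σs·g = 372, Σg = 48.
So MᵀM·[m, c]ᵀ = Mᵀg: [[223, 31]; [31, 6]]·[m, c]ᵀ = [372, 48]ᵀ.
Determinant 223·6 − 31² = 377.
m = (372·6 − 31·48)/377 = 744/377; c = (223·48 − 31·372)/377 = -828/377.
Residuals: 74/377, 94/377, -253/377, -233/377, 154/377, 164/377; SSR = 486/377.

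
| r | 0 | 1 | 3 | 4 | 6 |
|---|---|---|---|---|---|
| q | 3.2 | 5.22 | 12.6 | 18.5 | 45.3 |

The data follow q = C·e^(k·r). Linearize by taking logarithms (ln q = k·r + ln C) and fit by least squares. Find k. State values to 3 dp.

Taking logs, ln q = k·r + ln C, so regress ln q on r.
Σr = 14.0000, Σ(r)² = 62.0000, Σln q = 12.0804, Σr·ln q = 43.8045.
Normal system: [[62.0000, 14.0000]; [14.0000, 5]]·[k, ln C]ᵀ = [43.8045, 12.0804]ᵀ.
Δ = 62.0000·5 − (14.0000)² = 114.0000; k = (43.8045·5 − 14.0000·12.0804)/114.0000 = 0.43769, ln C = (62.0000·12.0804 − 14.0000·43.8045)/114.0000 = 1.19055.

k = 0.438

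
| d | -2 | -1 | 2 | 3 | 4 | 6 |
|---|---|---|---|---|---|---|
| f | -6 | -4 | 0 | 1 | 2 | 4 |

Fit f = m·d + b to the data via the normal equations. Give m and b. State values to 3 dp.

With design matrix M, MᵀM = [[70, 12]; [12, 6]] and Mᵀf = [51, -3]ᵀ.
Eliminating b: 6·(row 1) − 12·(row 2) gives 276·m = 6·51 − 12·(-3) = 342, so m = 57/46.
Then b = ((-3) − 12·(57/46))/6 = -137/46.

m = 1.239, b = -2.978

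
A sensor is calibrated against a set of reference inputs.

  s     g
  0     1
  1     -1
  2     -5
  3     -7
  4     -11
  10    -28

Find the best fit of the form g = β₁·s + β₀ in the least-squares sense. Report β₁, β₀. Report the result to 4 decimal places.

β₁ = -2.9368, β₀ = 1.2895

The normal system AᵀA·[β₁, β₀]ᵀ = Aᵀg is [[130, 20]; [20, 6]]·[β₁, β₀]ᵀ = [-356, -51]ᵀ.
Eliminating β₀: 6·(row 1) − 20·(row 2) gives 380·β₁ = 6·(-356) − 20·(-51) = -1116, so β₁ = -279/95.
Then β₀ = ((-51) − 20·(-279/95))/6 = 49/38.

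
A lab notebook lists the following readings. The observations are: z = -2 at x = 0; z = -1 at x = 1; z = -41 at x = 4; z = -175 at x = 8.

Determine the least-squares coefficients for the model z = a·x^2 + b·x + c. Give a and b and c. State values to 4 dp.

With design matrix M, MᵀM = [[4353, 577, 81]; [577, 81, 13]; [81, 13, 4]] and Mᵀz = [-11857, -1565, -219]ᵀ.
Inverting the 3×3 Gram matrix, [a, b, c]ᵀ = [-3981/1336, 14077/6680, -2101/1670]ᵀ.

a = -2.9798, b = 2.1073, c = -1.2581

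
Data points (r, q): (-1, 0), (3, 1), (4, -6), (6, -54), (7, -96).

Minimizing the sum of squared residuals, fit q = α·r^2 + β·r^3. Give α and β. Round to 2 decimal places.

Normal-equation sums: Σr^2·r^2 = 4035, Σr^2·r^3 = 25849, Σr^3·r^3 = 169131.
For Aᵀq: Σr^2·q = -6735, Σr^3·q = -44949.
AᵀA·[α, β]ᵀ = Aᵀq becomes [[4035, 25849]; [25849, 169131]]·[α, β]ᵀ = [-6735, -44949]ᵀ.
Eliminating β: 169131·(row 1) − 25849·(row 2) gives 14272784·α = 169131·(-6735) − 25849·(-44949) = 22789416, so α = 2848677/1784098.
Then β = ((-44949) − 25849·(2848677/1784098))/169131 = -909525/1784098.

α = 1.60, β = -0.51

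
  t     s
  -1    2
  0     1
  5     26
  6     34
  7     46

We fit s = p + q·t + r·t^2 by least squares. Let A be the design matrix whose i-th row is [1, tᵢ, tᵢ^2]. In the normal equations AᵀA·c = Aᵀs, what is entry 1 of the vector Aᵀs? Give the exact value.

109

Entry 1 ↔ basis 1, so (Aᵀs)_{1} = Σᵢ sᵢ = (1)·(2) + (1)·(1) + (1)·(26) + (1)·(34) + (1)·(46) = 109.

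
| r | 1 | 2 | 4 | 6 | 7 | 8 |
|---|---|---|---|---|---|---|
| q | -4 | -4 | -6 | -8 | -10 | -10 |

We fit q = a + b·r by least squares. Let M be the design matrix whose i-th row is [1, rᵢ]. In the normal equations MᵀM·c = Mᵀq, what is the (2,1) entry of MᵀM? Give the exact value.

28

Row 2 ↔ basis r, column 1 ↔ basis 1, so (MᵀM)_{2,1} = Σᵢ r = (1)·(1) + (2)·(1) + (4)·(1) + (6)·(1) + (7)·(1) + (8)·(1) = 28.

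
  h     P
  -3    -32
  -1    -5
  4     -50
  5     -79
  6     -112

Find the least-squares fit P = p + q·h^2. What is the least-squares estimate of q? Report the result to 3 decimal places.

q = -3.037

Entries of AᵀA: Σ1 = 5, Σh^2 = 87, Σh^2·h^2 = 2259.
Moment sums: ΣP = -278, Σh^2·P = -7100.
Determinant 5·2259 − 87² = 3726.
p = ((-278)·2259 − 87·(-7100))/3726 = -1717/621; q = (5·(-7100) − 87·(-278))/3726 = -5657/1863.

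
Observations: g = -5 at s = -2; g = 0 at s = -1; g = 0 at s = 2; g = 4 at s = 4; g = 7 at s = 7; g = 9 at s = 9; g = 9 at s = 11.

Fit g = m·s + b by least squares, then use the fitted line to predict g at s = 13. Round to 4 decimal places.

ĝ = 12.4215

Setting ∂/∂m … = 0 gives: 276·m + 30·b = 255;  30·m + 7·b = 24.
det = 276·7 − 30² = 1032.
m = (255·7 − 30·24)/1032 = 355/344; b = (276·24 − 30·255)/1032 = -171/172.
At s = 13: ĝ = (355/344)·(13) + (-171/172)·(1) = 4273/344.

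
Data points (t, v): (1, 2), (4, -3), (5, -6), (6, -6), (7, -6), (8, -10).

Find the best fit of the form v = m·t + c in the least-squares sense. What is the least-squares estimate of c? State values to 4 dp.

c = 3.2378

The normal system XᵀX·[m, c]ᵀ = Xᵀv is [[191, 31]; [31, 6]]·[m, c]ᵀ = [-198, -29]ᵀ.
Eliminating c: 6·(row 1) − 31·(row 2) gives 185·m = 6·(-198) − 31·(-29) = -289, so m = -289/185.
Then c = ((-29) − 31·(-289/185))/6 = 599/185.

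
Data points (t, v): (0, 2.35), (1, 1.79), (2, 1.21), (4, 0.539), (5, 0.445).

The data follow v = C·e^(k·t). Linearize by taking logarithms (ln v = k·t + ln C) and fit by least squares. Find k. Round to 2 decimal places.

With ln vᵢ as the transformed response and tᵢ as the regressor:
AᵀA = [[46.0000, 12.0000]; [12.0000, 5]], rhs = [-5.5571, 0.1995]ᵀ  (here Σt = 12.0000, Σ(t)² = 46.0000, Σln v = 0.1995, Σt·ln v = -5.5571).
Slope k = (n·Σt·ln v − Σt·Σln v)/(n·Σ(t)² − (Σt)²) = (5·-5.5571 − 12.0000·0.1995)/86.0000 = -0.35093; ln C = (Σln v − k·Σt)/n = 0.88214.

k = -0.35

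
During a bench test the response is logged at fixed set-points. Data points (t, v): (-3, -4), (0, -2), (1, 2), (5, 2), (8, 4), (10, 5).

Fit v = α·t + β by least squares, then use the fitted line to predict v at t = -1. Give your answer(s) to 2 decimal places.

v̂ = -1.76

From the data, Σt·t = 199, Σt = 21, Σ1 = 6.
For Mᵀv: Σt·v = 106, Σv = 7.
Normal equations: [[199, 21]; [21, 6]]·[α, β]ᵀ = [106, 7]ᵀ.
det = 199·6 − 21² = 753.
α = (106·6 − 21·7)/753 = 163/251; β = (199·7 − 21·106)/753 = -833/753.
At t = -1: v̂ = (163/251)·(-1) + (-833/753)·(1) = -1322/753.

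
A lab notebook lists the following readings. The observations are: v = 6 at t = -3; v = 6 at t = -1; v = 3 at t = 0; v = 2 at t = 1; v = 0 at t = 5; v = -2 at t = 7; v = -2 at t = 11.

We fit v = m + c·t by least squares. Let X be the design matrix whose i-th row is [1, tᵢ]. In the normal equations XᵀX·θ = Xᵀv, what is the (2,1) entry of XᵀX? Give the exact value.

20

Row 2 ↔ basis t, column 1 ↔ basis 1, so (XᵀX)_{2,1} = Σᵢ t = (-3)·(1) + (-1)·(1) + (0)·(1) + (1)·(1) + (5)·(1) + (7)·(1) + (11)·(1) = 20.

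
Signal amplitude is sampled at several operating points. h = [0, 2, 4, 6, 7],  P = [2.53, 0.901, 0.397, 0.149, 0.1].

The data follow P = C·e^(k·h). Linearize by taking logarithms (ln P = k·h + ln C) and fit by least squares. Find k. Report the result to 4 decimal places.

Linearized form: ln P = k·h + ln C. From the 5 transformed points,
XᵀX = [[105.0000, 19.0000]; [19.0000, 5]], rhs = [-31.4447, -4.3062]ᵀ  (here Σh = 19.0000, Σ(h)² = 105.0000, Σln P = -4.3062, Σh·ln P = -31.4447).
Slope k = (n·Σh·ln P − Σh·Σln P)/(n·Σ(h)² − (Σh)²) = (5·-31.4447 − 19.0000·-4.3062)/164.0000 = -0.45979; ln C = (Σln P − k·Σh)/n = 0.88594.

k = -0.4598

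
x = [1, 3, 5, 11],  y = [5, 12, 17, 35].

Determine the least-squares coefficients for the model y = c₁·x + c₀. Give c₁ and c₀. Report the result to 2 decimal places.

c₁ = 2.96, c₀ = 2.43

Normal-equation sums: Σx·x = 156, Σx = 20, Σ1 = 4.
Moment sums: Σx·y = 511, Σy = 69.
Determinant 156·4 − 20² = 224.
c₁ = (511·4 − 20·69)/224 = 83/28; c₀ = (156·69 − 20·511)/224 = 17/7.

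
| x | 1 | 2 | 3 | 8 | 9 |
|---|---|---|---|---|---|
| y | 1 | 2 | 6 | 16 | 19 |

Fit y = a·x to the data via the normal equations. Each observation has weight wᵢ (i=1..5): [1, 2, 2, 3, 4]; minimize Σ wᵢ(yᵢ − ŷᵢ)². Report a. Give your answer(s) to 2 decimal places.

The normal system MᵀWM·[a]ᵀ = MᵀWy is [[543]]·[a]ᵀ = [1113]ᵀ.
a = 1113/543 = 2.04972.

a = 2.05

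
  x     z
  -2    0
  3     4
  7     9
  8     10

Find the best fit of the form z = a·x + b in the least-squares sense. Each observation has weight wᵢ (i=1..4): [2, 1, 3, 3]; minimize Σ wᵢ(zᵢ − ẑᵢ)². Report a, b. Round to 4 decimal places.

a = 1.0134, b = 1.8233

MᵀWM·[a, b]ᵀ = MᵀWz reads: 356·a + 44·b = 441;  44·a + 9·b = 61.
(Σwᵢ·x·x = 356, Σwᵢ·x = 44, Σwᵢ·1 = 9, Σwᵢ·x·z = 441, Σwᵢ·z = 61.)
Eliminating b: 9·(row 1) − 44·(row 2) gives 1268·a = 9·441 − 44·61 = 1285, so a = 1285/1268.
Then b = (61 − 44·(1285/1268))/9 = 578/317.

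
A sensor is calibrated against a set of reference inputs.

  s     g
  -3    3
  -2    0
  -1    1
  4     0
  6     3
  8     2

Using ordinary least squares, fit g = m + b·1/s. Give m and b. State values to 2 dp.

Setting ∂/∂m … = 0 gives: 6·m + (-31/24)·b = 9;  (-31/24)·m + (845/576)·b = -5/4.
Determinant 6·(845/576) − (-31/24)² = 4109/576.
m = (9·(845/576) − (-31/24)·(-5/4))/(4109/576) = 6675/4109; b = (6·(-5/4) − (-31/24)·9)/(4109/576) = 2376/4109.

m = 1.62, b = 0.58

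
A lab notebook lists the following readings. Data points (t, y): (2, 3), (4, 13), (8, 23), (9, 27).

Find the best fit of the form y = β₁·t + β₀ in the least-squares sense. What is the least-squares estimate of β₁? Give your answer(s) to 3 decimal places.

β₁ = 3.221

With design matrix M, MᵀM = [[165, 23]; [23, 4]] and Mᵀy = [485, 66]ᵀ.
det = 165·4 − 23² = 131.
β₁ = (485·4 − 23·66)/131 = 422/131; β₀ = (165·66 − 23·485)/131 = -265/131.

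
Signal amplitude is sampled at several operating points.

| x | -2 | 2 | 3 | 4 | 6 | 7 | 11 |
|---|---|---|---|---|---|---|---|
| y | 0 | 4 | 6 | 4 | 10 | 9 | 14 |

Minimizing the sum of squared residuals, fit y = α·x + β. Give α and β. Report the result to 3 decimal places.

α = 1.090, β = 1.888

Entries of AᵀA: Σx·x = 239, Σx = 31, Σ1 = 7.
For Aᵀy: Σx·y = 319, Σy = 47.
AᵀA·[α, β]ᵀ = Aᵀy becomes [[239, 31]; [31, 7]]·[α, β]ᵀ = [319, 47]ᵀ.
Eliminating β: 7·(row 1) − 31·(row 2) gives 712·α = 7·319 − 31·47 = 776, so α = 97/89.
Then β = (47 − 31·(97/89))/7 = 168/89.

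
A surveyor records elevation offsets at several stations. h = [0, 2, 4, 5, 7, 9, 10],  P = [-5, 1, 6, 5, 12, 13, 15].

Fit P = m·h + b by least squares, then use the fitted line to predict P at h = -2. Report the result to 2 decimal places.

Normal-equation sums: Σh·h = 275, Σh = 37, Σ1 = 7.
And Σh·P = 402, ΣP = 47.
Normal equations: [[275, 37]; [37, 7]]·[m, b]ᵀ = [402, 47]ᵀ.
det = 275·7 − 37² = 556.
m = (402·7 − 37·47)/556 = 1075/556; b = (275·47 − 37·402)/556 = -1949/556.
At h = -2: P̂ = (1075/556)·(-2) + (-1949/556)·(1) = -4099/556.

P̂ = -7.37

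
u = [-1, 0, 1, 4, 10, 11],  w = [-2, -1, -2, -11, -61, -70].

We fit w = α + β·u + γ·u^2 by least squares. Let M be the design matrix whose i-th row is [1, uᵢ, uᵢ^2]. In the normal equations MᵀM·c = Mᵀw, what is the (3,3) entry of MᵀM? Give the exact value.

Row 3 ↔ basis u^2, column 3 ↔ basis u^2, so (MᵀM)_{3,3} = Σᵢ (u^2)·(u^2) = (1)·(1) + (0)·(0) + (1)·(1) + (16)·(16) + (100)·(100) + (121)·(121) = 24899.

24899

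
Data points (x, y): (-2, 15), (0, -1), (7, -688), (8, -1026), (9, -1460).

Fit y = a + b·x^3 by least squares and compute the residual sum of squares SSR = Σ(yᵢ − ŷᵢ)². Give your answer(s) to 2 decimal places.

SSR = 0.22

From the data, Σ1 = 5, Σx^3 = 1576, Σx^3·x^3 = 911298.
Right-hand side: Σy = -3160, Σx^3·y = -1825756.
Normal equations: [[5, 1576]; [1576, 911298]]·[a, b]ᵀ = [-3160, -1825756]ᵀ.
Eliminating b: 911298·(row 1) − 1576·(row 2) gives 2072714·a = 911298·(-3160) − 1576·(-1825756) = -2310224, so a = -165016/148051.
Then b = ((-1825756) − 1576·(-165016/148051))/911298 = -296330/148051.
Residuals: 15141/148051, 16965/148051, -52882/148051, -350/3611, 35126/148051; SSR = 32106/148051.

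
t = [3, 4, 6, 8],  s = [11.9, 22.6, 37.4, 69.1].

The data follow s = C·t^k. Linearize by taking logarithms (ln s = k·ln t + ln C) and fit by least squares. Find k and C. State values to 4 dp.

k = 1.7130, C = 1.8983

Linearized form: ln s = k·ln t + ln C. From the 4 transformed points,
AᵀA = [[10.6632, 6.3561]; [6.3561, 4]], rhs = [22.3399, 13.4517]ᵀ  (here Σln t = 6.3561, Σ(ln t)² = 10.6632, Σln s = 13.4517, Σln t·ln s = 22.3399).
Solving (det = 2.2529): k = 1.71297, ln C = 0.64098, so C = exp(0.64098) = 1.89833.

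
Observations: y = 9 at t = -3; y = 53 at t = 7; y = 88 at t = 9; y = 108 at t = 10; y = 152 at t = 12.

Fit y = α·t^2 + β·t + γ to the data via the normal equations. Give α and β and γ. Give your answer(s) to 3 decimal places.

α = 1.016, β = 0.435, γ = 1.095

XᵀX·[α, β, γ]ᵀ = Xᵀy reads: 39779·α + 3773·β + 383·γ = 42494;  3773·α + 383·β + 35·γ = 4040;  383·α + 35·β + 5·γ = 410.
Inverting the 3×3 Gram matrix, [α, β, γ]ᵀ = [1670/1643, 715/1643, 1799/1643]ᵀ.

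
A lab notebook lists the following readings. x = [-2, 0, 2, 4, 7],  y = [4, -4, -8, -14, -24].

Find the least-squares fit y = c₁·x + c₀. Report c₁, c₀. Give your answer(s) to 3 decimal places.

c₁ = -3.008, c₀ = -2.582

From the data, Σx·x = 73, Σx = 11, Σ1 = 5.
Moment sums: Σx·y = -248, Σy = -46.
Δ = 73·5 − 11² = 244.
c₁ = ((-248)·5 − 11·(-46))/244 = -367/122; c₀ = (73·(-46) − 11·(-248))/244 = -315/122.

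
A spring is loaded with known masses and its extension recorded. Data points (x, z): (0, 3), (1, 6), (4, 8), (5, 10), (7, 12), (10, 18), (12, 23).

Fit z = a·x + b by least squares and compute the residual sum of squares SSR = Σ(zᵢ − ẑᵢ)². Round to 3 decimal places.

SSR = 9.437

The normal equations are: 335·a + 39·b = 628;  39·a + 7·b = 80.
Eliminating b: 7·(row 1) − 39·(row 2) gives 824·a = 7·628 − 39·80 = 1276, so a = 319/206.
Then b = (80 − 39·(319/206))/7 = 577/206.
Residuals: 41/206, 170/103, -205/206, -56/103, -169/103, -59/206, 333/206; SSR = 972/103.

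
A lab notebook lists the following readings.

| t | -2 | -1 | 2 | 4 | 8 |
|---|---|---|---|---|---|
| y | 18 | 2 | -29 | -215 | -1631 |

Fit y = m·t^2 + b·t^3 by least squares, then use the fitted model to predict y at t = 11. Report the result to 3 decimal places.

Forming XᵀX = [[4385, 33791]; [33791, 266369]] and Xᵀy = [-107866, -849210]ᵀ gives XᵀX·[m, b]ᵀ = Xᵀy.
Determinant 4385·266369 − 33791² = 26196384.
m = ((-107866)·266369 − 33791·(-849210))/26196384 = -9125861/6549096; b = (4385·(-849210) − 33791·(-107866))/26196384 = -19721461/6549096.
At t = 11: ŷ = (-9125861/6549096)·(121) + (-19721461/6549096)·(1331) = -6838373443/1637274.

ŷ = -4176.682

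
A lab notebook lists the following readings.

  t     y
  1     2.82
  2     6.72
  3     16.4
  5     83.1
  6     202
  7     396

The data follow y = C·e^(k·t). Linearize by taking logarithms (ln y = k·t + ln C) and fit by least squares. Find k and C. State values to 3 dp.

k = 0.831, C = 1.286

Linearized form: ln y = k·t + ln C. From the 6 transformed points,
Σt = 24.0000, Σ(t)² = 124.0000, Σln y = 21.4488, Σt·ln y = 109.0585.
Normal system: [[124.0000, 24.0000]; [24.0000, 6]]·[k, ln C]ᵀ = [109.0585, 21.4488]ᵀ.
Solving (det = 168.0000): k = 0.83083, ln C = 0.25150, so C = exp(0.25150) = 1.28595.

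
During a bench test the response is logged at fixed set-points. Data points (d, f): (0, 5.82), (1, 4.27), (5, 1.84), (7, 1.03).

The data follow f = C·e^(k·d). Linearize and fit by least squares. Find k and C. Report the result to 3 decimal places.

With ln fᵢ as the transformed response and dᵢ as the regressor:
Σd = 13.0000, Σ(d)² = 75.0000, Σln f = 3.8522, Σd·ln f = 4.7074.
Equations: 75.0000·k + 13.0000·ln C = 4.7074;  13.0000·k + 4·ln C = 3.8522.
Δ = 75.0000·4 − (13.0000)² = 131.0000; k = (4.7074·4 − 13.0000·3.8522)/131.0000 = -0.23855, ln C = (75.0000·3.8522 − 13.0000·4.7074)/131.0000 = 1.73834, so C = exp(1.73834) = 5.68788.

k = -0.239, C = 5.688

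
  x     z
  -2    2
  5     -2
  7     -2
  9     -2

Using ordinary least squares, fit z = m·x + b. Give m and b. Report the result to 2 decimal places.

m = -0.39, b = 0.87

The normal equations are: 159·m + 19·b = -46;  19·m + 4·b = -4.
Determinant 159·4 − 19² = 275.
m = ((-46)·4 − 19·(-4))/275 = -108/275; b = (159·(-4) − 19·(-46))/275 = 238/275.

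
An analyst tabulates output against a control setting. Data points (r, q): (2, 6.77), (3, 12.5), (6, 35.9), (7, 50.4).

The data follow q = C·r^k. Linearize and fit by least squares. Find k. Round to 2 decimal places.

Linearized form: ln q = k·ln r + ln C. From the 4 transformed points,
Over the data: Σln r = 5.5294, Σ(ln r)² = 8.6844, Σln q = 11.9390, Σln r·ln q = 18.1442.
Normal system: [[8.6844, 5.5294]; [5.5294, 4]]·[k, ln C]ᵀ = [18.1442, 11.9390]ᵀ.
Slope k = (n·Σln r·ln q − Σln r·Σln q)/(n·Σ(ln r)² − (Σln r)²) = (4·18.1442 − 5.5294·11.9390)/4.1629 = 1.57612; ln C = (Σln q − k·Σln r)/n = 0.80598.

k = 1.58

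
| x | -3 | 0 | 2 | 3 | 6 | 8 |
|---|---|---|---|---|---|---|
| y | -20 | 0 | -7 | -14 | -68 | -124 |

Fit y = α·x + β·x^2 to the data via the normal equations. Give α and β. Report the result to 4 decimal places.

From the data, Σx·x = 122, Σx·x^2 = 736, Σx^2·x^2 = 5570.
For Mᵀy: Σx·y = -1396, Σx^2·y = -10718.
MᵀM·[α, β]ᵀ = Mᵀy becomes [[122, 736]; [736, 5570]]·[α, β]ᵀ = [-1396, -10718]ᵀ.
Δ = 122·5570 − 736² = 137844.
α = ((-1396)·5570 − 736·(-10718))/137844 = 1342/1641; β = (122·(-10718) − 736·(-1396))/137844 = -3335/1641.

α = 0.8178, β = -2.0323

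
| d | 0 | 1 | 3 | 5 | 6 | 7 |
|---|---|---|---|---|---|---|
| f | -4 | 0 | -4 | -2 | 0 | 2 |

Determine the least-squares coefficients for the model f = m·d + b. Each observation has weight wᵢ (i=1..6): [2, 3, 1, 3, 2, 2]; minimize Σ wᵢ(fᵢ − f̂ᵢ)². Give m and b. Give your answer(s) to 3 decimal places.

From the data, Σwᵢ·d·d = 257, Σwᵢ·d = 47, Σwᵢ·1 = 13.
And Σwᵢ·d·f = -14, Σwᵢ·f = -14.
Normal equations: [[257, 47]; [47, 13]]·[m, b]ᵀ = [-14, -14]ᵀ.
Eliminating b: 13·(row 1) − 47·(row 2) gives 1132·m = 13·(-14) − 47·(-14) = 476, so m = 119/283.
Then b = ((-14) − 47·(119/283))/13 = -735/283.

m = 0.420, b = -2.597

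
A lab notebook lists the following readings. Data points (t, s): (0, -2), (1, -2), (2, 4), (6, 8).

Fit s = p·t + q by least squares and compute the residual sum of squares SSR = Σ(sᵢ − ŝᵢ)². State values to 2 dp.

Forming XᵀX = [[41, 9]; [9, 4]] and Xᵀs = [54, 8]ᵀ gives XᵀX·[p, q]ᵀ = Xᵀs.
Eliminating q: 4·(row 1) − 9·(row 2) gives 83·p = 4·54 − 9·8 = 144, so p = 144/83.
Then q = (8 − 9·(144/83))/4 = -158/83.
Residuals: -8/83, -152/83, 202/83, -42/83; SSR = 792/83.

SSR = 9.54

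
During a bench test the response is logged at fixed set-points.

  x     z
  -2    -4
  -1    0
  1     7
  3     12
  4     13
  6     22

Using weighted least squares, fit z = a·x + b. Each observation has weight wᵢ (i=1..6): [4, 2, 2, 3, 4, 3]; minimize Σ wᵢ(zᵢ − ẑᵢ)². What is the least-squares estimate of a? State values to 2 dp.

a = 3.06

With design matrix M, MᵀWM = [[219, 35]; [35, 18]] and MᵀWz = [758, 152]ᵀ.
Δ = 219·18 − 35² = 2717.
a = (758·18 − 35·152)/2717 = 8324/2717; b = (219·152 − 35·758)/2717 = 6758/2717.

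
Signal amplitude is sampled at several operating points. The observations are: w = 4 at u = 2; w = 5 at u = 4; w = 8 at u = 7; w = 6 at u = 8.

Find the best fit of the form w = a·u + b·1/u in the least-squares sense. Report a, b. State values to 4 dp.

a = 0.8379, b = 5.1392

XᵀX·[a, b]ᵀ = Xᵀw reads: 133·a + 4·b = 132;  4·a + (1093/3136)·b = 36/7.
(Σu·u = 133, Σu·1/u = 4, Σ1/u·1/u = 1093/3136, Σu·w = 132, Σ1/u·w = 36/7.)
Eliminating b: (1093/3136)·(row 1) − 4·(row 2) gives (13599/448)·a = (1093/3136)·132 − 4·(36/7) = 19941/784, so a = 26588/31731.
Then b = ((36/7) − 4·(26588/31731))/(1093/3136) = 23296/4533.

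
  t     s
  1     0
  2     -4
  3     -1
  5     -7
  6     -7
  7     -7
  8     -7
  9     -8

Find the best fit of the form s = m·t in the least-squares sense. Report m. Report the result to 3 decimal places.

m = -0.985

Normal-equation sums: Σt·t = 269.
Right-hand side: Σt·s = -265.
AᵀA·[m]ᵀ = Aᵀs becomes [[269]]·[m]ᵀ = [-265]ᵀ.
m = (-265)/269 = -0.98513.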